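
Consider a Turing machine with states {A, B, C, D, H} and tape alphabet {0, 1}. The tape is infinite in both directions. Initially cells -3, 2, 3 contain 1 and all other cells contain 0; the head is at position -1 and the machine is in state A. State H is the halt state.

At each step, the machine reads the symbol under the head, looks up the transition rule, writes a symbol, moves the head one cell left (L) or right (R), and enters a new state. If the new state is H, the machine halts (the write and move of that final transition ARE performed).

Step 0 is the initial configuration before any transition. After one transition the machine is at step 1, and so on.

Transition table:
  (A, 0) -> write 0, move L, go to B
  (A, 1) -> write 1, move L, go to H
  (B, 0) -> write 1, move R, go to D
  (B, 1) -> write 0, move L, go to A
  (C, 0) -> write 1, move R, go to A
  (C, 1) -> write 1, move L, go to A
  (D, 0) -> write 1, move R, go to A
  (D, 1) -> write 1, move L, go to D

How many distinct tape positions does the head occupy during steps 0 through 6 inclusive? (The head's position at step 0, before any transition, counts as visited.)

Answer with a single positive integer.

Answer: 4

Derivation:
Step 1: in state A at pos -1, read 0 -> (A,0)->write 0,move L,goto B. Now: state=B, head=-2, tape[-4..4]=010000110 (head:   ^)
Step 2: in state B at pos -2, read 0 -> (B,0)->write 1,move R,goto D. Now: state=D, head=-1, tape[-4..4]=011000110 (head:    ^)
Step 3: in state D at pos -1, read 0 -> (D,0)->write 1,move R,goto A. Now: state=A, head=0, tape[-4..4]=011100110 (head:     ^)
Step 4: in state A at pos 0, read 0 -> (A,0)->write 0,move L,goto B. Now: state=B, head=-1, tape[-4..4]=011100110 (head:    ^)
Step 5: in state B at pos -1, read 1 -> (B,1)->write 0,move L,goto A. Now: state=A, head=-2, tape[-4..4]=011000110 (head:   ^)
Step 6: in state A at pos -2, read 1 -> (A,1)->write 1,move L,goto H. Now: state=H, head=-3, tape[-4..4]=011000110 (head:  ^)
Head positions at steps 0..6: starting at -1, distinct positions visited = {-3, -2, -1, 0} -> 4 position(s)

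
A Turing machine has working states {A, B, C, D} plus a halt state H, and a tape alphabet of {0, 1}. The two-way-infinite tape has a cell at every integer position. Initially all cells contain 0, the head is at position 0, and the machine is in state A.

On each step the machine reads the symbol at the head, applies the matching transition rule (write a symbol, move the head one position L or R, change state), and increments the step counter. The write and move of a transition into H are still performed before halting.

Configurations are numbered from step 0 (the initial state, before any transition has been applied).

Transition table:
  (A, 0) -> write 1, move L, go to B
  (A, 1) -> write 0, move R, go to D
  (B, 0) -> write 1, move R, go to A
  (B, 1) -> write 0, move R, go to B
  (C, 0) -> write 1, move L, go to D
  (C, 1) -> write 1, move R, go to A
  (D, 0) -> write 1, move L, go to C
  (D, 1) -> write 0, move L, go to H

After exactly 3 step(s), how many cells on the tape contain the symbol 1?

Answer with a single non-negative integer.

Step 1: in state A at pos 0, read 0 -> (A,0)->write 1,move L,goto B. Now: state=B, head=-1, tape[-2..1]=0010 (head:  ^)
Step 2: in state B at pos -1, read 0 -> (B,0)->write 1,move R,goto A. Now: state=A, head=0, tape[-2..1]=0110 (head:   ^)
Step 3: in state A at pos 0, read 1 -> (A,1)->write 0,move R,goto D. Now: state=D, head=1, tape[-2..2]=01000 (head:    ^)
Cells containing 1 after step 3: {-1} -> 1 cell(s)

Answer: 1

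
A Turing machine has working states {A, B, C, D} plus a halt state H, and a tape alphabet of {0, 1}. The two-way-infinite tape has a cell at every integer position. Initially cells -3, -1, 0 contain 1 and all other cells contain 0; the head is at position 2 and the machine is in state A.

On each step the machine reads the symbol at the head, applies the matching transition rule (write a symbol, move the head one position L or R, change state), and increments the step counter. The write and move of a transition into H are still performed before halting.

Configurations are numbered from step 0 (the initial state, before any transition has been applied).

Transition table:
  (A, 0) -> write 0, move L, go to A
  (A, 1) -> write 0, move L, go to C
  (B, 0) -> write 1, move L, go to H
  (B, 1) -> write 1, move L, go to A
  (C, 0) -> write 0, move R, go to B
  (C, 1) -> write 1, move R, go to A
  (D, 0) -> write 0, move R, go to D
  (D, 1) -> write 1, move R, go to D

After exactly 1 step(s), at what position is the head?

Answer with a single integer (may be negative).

Answer: 1

Derivation:
Step 1: in state A at pos 2, read 0 -> (A,0)->write 0,move L,goto A. Now: state=A, head=1, tape[-4..3]=01011000 (head:      ^)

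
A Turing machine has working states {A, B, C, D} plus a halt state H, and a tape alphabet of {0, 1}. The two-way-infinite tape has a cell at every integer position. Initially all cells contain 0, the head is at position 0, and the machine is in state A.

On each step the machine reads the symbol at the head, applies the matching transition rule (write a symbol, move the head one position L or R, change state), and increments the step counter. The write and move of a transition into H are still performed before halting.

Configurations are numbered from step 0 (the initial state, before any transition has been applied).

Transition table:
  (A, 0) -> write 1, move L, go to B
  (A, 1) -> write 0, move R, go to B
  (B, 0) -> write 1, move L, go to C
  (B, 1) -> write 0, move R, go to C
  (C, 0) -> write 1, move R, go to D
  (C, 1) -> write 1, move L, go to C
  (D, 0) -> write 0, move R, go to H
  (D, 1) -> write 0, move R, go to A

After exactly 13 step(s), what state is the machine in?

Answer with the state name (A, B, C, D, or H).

Answer: A

Derivation:
Step 1: in state A at pos 0, read 0 -> (A,0)->write 1,move L,goto B. Now: state=B, head=-1, tape[-2..1]=0010 (head:  ^)
Step 2: in state B at pos -1, read 0 -> (B,0)->write 1,move L,goto C. Now: state=C, head=-2, tape[-3..1]=00110 (head:  ^)
Step 3: in state C at pos -2, read 0 -> (C,0)->write 1,move R,goto D. Now: state=D, head=-1, tape[-3..1]=01110 (head:   ^)
Step 4: in state D at pos -1, read 1 -> (D,1)->write 0,move R,goto A. Now: state=A, head=0, tape[-3..1]=01010 (head:    ^)
Step 5: in state A at pos 0, read 1 -> (A,1)->write 0,move R,goto B. Now: state=B, head=1, tape[-3..2]=010000 (head:     ^)
Step 6: in state B at pos 1, read 0 -> (B,0)->write 1,move L,goto C. Now: state=C, head=0, tape[-3..2]=010010 (head:    ^)
Step 7: in state C at pos 0, read 0 -> (C,0)->write 1,move R,goto D. Now: state=D, head=1, tape[-3..2]=010110 (head:     ^)
Step 8: in state D at pos 1, read 1 -> (D,1)->write 0,move R,goto A. Now: state=A, head=2, tape[-3..3]=0101000 (head:      ^)
Step 9: in state A at pos 2, read 0 -> (A,0)->write 1,move L,goto B. Now: state=B, head=1, tape[-3..3]=0101010 (head:     ^)
Step 10: in state B at pos 1, read 0 -> (B,0)->write 1,move L,goto C. Now: state=C, head=0, tape[-3..3]=0101110 (head:    ^)
Step 11: in state C at pos 0, read 1 -> (C,1)->write 1,move L,goto C. Now: state=C, head=-1, tape[-3..3]=0101110 (head:   ^)
Step 12: in state C at pos -1, read 0 -> (C,0)->write 1,move R,goto D. Now: state=D, head=0, tape[-3..3]=0111110 (head:    ^)
Step 13: in state D at pos 0, read 1 -> (D,1)->write 0,move R,goto A. Now: state=A, head=1, tape[-3..3]=0110110 (head:     ^)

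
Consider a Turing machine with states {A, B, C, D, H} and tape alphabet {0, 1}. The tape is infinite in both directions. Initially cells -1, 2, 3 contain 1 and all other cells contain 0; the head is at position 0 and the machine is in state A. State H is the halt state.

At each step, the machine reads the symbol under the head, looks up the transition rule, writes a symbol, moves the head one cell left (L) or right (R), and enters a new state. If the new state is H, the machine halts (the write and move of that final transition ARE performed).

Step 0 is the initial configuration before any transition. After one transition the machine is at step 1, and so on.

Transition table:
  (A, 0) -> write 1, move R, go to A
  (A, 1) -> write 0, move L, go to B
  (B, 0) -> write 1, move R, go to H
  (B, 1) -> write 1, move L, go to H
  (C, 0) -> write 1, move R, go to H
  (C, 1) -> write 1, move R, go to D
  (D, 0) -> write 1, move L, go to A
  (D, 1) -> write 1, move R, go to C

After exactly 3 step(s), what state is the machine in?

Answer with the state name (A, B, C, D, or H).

Answer: B

Derivation:
Step 1: in state A at pos 0, read 0 -> (A,0)->write 1,move R,goto A. Now: state=A, head=1, tape[-2..4]=0110110 (head:    ^)
Step 2: in state A at pos 1, read 0 -> (A,0)->write 1,move R,goto A. Now: state=A, head=2, tape[-2..4]=0111110 (head:     ^)
Step 3: in state A at pos 2, read 1 -> (A,1)->write 0,move L,goto B. Now: state=B, head=1, tape[-2..4]=0111010 (head:    ^)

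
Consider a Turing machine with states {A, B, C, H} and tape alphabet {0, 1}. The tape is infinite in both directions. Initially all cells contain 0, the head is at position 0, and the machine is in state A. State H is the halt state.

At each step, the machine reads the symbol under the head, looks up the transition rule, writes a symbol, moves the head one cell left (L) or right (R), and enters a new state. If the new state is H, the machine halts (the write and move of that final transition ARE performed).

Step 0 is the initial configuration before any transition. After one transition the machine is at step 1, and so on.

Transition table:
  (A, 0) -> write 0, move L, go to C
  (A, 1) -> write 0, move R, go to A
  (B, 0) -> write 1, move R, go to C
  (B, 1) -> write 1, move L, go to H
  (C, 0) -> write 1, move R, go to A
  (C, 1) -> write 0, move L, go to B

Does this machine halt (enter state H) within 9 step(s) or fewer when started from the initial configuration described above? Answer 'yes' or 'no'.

Answer: yes

Derivation:
Step 1: in state A at pos 0, read 0 -> (A,0)->write 0,move L,goto C. Now: state=C, head=-1, tape[-2..1]=0000 (head:  ^)
Step 2: in state C at pos -1, read 0 -> (C,0)->write 1,move R,goto A. Now: state=A, head=0, tape[-2..1]=0100 (head:   ^)
Step 3: in state A at pos 0, read 0 -> (A,0)->write 0,move L,goto C. Now: state=C, head=-1, tape[-2..1]=0100 (head:  ^)
Step 4: in state C at pos -1, read 1 -> (C,1)->write 0,move L,goto B. Now: state=B, head=-2, tape[-3..1]=00000 (head:  ^)
Step 5: in state B at pos -2, read 0 -> (B,0)->write 1,move R,goto C. Now: state=C, head=-1, tape[-3..1]=01000 (head:   ^)
Step 6: in state C at pos -1, read 0 -> (C,0)->write 1,move R,goto A. Now: state=A, head=0, tape[-3..1]=01100 (head:    ^)
Step 7: in state A at pos 0, read 0 -> (A,0)->write 0,move L,goto C. Now: state=C, head=-1, tape[-3..1]=01100 (head:   ^)
Step 8: in state C at pos -1, read 1 -> (C,1)->write 0,move L,goto B. Now: state=B, head=-2, tape[-3..1]=01000 (head:  ^)
Step 9: in state B at pos -2, read 1 -> (B,1)->write 1,move L,goto H. Now: state=H, head=-3, tape[-4..1]=001000 (head:  ^)
State H reached at step 9; 9 <= 9 -> yes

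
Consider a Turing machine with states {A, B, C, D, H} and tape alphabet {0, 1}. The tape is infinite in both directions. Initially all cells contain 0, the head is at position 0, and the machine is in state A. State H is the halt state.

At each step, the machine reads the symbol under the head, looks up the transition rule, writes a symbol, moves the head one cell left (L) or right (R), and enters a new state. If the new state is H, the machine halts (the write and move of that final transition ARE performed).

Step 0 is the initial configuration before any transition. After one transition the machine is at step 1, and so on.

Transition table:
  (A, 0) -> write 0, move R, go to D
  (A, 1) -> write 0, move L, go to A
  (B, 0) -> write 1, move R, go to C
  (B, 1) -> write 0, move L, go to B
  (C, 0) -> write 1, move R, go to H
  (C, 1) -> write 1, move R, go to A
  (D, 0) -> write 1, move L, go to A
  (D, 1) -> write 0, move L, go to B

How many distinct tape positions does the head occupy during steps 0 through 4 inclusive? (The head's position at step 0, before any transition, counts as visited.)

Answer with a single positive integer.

Answer: 2

Derivation:
Step 1: in state A at pos 0, read 0 -> (A,0)->write 0,move R,goto D. Now: state=D, head=1, tape[-1..2]=0000 (head:   ^)
Step 2: in state D at pos 1, read 0 -> (D,0)->write 1,move L,goto A. Now: state=A, head=0, tape[-1..2]=0010 (head:  ^)
Step 3: in state A at pos 0, read 0 -> (A,0)->write 0,move R,goto D. Now: state=D, head=1, tape[-1..2]=0010 (head:   ^)
Step 4: in state D at pos 1, read 1 -> (D,1)->write 0,move L,goto B. Now: state=B, head=0, tape[-1..2]=0000 (head:  ^)
Head positions at steps 0..4: starting at 0, distinct positions visited = {0, 1} -> 2 position(s)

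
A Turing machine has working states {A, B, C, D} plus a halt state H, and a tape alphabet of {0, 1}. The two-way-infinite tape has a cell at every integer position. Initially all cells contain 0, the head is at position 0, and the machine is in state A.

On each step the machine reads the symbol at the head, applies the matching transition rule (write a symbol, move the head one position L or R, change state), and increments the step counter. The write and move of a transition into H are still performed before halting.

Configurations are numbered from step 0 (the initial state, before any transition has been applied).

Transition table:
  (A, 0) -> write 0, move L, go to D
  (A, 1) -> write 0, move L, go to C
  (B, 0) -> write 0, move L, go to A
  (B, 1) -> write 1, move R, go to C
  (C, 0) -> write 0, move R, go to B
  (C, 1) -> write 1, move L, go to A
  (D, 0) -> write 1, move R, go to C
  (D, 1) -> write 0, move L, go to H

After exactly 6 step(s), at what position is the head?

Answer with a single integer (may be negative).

Answer: -2

Derivation:
Step 1: in state A at pos 0, read 0 -> (A,0)->write 0,move L,goto D. Now: state=D, head=-1, tape[-2..1]=0000 (head:  ^)
Step 2: in state D at pos -1, read 0 -> (D,0)->write 1,move R,goto C. Now: state=C, head=0, tape[-2..1]=0100 (head:   ^)
Step 3: in state C at pos 0, read 0 -> (C,0)->write 0,move R,goto B. Now: state=B, head=1, tape[-2..2]=01000 (head:    ^)
Step 4: in state B at pos 1, read 0 -> (B,0)->write 0,move L,goto A. Now: state=A, head=0, tape[-2..2]=01000 (head:   ^)
Step 5: in state A at pos 0, read 0 -> (A,0)->write 0,move L,goto D. Now: state=D, head=-1, tape[-2..2]=01000 (head:  ^)
Step 6: in state D at pos -1, read 1 -> (D,1)->write 0,move L,goto H. Now: state=H, head=-2, tape[-3..2]=000000 (head:  ^)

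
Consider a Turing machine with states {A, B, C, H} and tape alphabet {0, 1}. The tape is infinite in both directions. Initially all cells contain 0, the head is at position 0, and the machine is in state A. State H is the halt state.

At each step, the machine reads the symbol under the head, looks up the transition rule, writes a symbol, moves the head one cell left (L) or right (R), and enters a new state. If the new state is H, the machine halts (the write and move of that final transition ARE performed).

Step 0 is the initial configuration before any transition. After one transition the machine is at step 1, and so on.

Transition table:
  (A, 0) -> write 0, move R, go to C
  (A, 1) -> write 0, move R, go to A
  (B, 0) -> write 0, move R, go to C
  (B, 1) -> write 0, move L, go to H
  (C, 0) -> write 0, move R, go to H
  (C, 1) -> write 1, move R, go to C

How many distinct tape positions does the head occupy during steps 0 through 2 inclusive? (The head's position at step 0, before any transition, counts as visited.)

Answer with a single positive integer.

Step 1: in state A at pos 0, read 0 -> (A,0)->write 0,move R,goto C. Now: state=C, head=1, tape[-1..2]=0000 (head:   ^)
Step 2: in state C at pos 1, read 0 -> (C,0)->write 0,move R,goto H. Now: state=H, head=2, tape[-1..3]=00000 (head:    ^)
Head positions at steps 0..2: starting at 0, distinct positions visited = {0, 1, 2} -> 3 position(s)

Answer: 3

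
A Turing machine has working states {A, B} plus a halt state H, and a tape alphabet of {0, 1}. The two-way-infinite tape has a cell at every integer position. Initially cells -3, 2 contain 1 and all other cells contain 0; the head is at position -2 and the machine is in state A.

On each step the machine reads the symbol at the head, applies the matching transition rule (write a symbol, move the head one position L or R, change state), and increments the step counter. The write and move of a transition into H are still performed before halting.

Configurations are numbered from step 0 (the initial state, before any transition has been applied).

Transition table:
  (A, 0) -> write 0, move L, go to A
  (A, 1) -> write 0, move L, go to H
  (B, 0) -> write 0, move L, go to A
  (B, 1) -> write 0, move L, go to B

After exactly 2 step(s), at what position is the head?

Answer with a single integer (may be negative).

Step 1: in state A at pos -2, read 0 -> (A,0)->write 0,move L,goto A. Now: state=A, head=-3, tape[-4..3]=01000010 (head:  ^)
Step 2: in state A at pos -3, read 1 -> (A,1)->write 0,move L,goto H. Now: state=H, head=-4, tape[-5..3]=000000010 (head:  ^)

Answer: -4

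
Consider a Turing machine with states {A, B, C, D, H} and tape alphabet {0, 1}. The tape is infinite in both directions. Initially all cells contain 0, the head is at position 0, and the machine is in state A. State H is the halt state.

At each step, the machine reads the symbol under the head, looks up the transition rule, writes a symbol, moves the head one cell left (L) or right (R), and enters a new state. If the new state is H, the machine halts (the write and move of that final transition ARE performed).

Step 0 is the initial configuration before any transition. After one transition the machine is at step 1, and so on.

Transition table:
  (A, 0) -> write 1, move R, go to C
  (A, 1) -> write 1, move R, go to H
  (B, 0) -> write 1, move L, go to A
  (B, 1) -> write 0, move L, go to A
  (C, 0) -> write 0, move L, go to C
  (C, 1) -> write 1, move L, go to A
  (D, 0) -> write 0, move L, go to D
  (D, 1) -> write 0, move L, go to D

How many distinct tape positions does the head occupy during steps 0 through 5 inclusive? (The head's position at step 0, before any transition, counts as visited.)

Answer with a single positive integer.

Answer: 3

Derivation:
Step 1: in state A at pos 0, read 0 -> (A,0)->write 1,move R,goto C. Now: state=C, head=1, tape[-1..2]=0100 (head:   ^)
Step 2: in state C at pos 1, read 0 -> (C,0)->write 0,move L,goto C. Now: state=C, head=0, tape[-1..2]=0100 (head:  ^)
Step 3: in state C at pos 0, read 1 -> (C,1)->write 1,move L,goto A. Now: state=A, head=-1, tape[-2..2]=00100 (head:  ^)
Step 4: in state A at pos -1, read 0 -> (A,0)->write 1,move R,goto C. Now: state=C, head=0, tape[-2..2]=01100 (head:   ^)
Step 5: in state C at pos 0, read 1 -> (C,1)->write 1,move L,goto A. Now: state=A, head=-1, tape[-2..2]=01100 (head:  ^)
Head positions at steps 0..5: starting at 0, distinct positions visited = {-1, 0, 1} -> 3 position(s)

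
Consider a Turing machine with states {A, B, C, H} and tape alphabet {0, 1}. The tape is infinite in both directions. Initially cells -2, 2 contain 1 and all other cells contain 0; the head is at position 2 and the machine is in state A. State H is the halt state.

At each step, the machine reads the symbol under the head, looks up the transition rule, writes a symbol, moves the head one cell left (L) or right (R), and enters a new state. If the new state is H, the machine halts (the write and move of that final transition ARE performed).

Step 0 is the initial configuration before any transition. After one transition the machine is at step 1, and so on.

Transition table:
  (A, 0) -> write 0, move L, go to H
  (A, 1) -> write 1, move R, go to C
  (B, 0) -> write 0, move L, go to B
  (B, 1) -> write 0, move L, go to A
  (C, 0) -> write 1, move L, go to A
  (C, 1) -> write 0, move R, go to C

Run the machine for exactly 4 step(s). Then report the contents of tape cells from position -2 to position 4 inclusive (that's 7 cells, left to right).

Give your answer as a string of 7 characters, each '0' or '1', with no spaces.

Step 1: in state A at pos 2, read 1 -> (A,1)->write 1,move R,goto C. Now: state=C, head=3, tape[-3..4]=01000100 (head:       ^)
Step 2: in state C at pos 3, read 0 -> (C,0)->write 1,move L,goto A. Now: state=A, head=2, tape[-3..4]=01000110 (head:      ^)
Step 3: in state A at pos 2, read 1 -> (A,1)->write 1,move R,goto C. Now: state=C, head=3, tape[-3..4]=01000110 (head:       ^)
Step 4: in state C at pos 3, read 1 -> (C,1)->write 0,move R,goto C. Now: state=C, head=4, tape[-3..5]=010001000 (head:        ^)

Answer: 1000100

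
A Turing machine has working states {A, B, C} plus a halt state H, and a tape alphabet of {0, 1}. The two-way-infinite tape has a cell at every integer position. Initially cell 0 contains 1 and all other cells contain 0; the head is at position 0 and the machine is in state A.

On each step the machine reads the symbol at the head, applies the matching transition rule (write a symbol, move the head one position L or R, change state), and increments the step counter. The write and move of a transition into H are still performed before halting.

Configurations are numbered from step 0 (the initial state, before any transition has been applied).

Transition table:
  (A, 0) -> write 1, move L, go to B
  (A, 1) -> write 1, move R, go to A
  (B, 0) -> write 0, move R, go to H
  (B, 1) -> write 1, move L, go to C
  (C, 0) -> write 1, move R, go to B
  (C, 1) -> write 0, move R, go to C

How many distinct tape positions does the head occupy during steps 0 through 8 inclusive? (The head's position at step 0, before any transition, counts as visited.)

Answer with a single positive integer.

Step 1: in state A at pos 0, read 1 -> (A,1)->write 1,move R,goto A. Now: state=A, head=1, tape[-1..2]=0100 (head:   ^)
Step 2: in state A at pos 1, read 0 -> (A,0)->write 1,move L,goto B. Now: state=B, head=0, tape[-1..2]=0110 (head:  ^)
Step 3: in state B at pos 0, read 1 -> (B,1)->write 1,move L,goto C. Now: state=C, head=-1, tape[-2..2]=00110 (head:  ^)
Step 4: in state C at pos -1, read 0 -> (C,0)->write 1,move R,goto B. Now: state=B, head=0, tape[-2..2]=01110 (head:   ^)
Step 5: in state B at pos 0, read 1 -> (B,1)->write 1,move L,goto C. Now: state=C, head=-1, tape[-2..2]=01110 (head:  ^)
Step 6: in state C at pos -1, read 1 -> (C,1)->write 0,move R,goto C. Now: state=C, head=0, tape[-2..2]=00110 (head:   ^)
Step 7: in state C at pos 0, read 1 -> (C,1)->write 0,move R,goto C. Now: state=C, head=1, tape[-2..2]=00010 (head:    ^)
Step 8: in state C at pos 1, read 1 -> (C,1)->write 0,move R,goto C. Now: state=C, head=2, tape[-2..3]=000000 (head:     ^)
Head positions at steps 0..8: starting at 0, distinct positions visited = {-1, 0, 1, 2} -> 4 position(s)

Answer: 4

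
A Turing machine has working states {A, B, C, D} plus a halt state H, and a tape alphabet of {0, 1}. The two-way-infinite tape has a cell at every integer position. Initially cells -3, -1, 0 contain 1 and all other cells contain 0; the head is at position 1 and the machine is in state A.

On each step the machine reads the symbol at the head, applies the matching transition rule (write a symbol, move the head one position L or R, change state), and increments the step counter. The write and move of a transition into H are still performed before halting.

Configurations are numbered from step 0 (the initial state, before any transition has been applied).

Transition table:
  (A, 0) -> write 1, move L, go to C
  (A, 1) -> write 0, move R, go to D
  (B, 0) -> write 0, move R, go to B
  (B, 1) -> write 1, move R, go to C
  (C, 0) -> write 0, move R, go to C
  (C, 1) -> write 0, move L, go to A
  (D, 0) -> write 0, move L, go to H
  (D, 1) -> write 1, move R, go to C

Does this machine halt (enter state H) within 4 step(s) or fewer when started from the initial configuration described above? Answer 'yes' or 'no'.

Answer: yes

Derivation:
Step 1: in state A at pos 1, read 0 -> (A,0)->write 1,move L,goto C. Now: state=C, head=0, tape[-4..2]=0101110 (head:     ^)
Step 2: in state C at pos 0, read 1 -> (C,1)->write 0,move L,goto A. Now: state=A, head=-1, tape[-4..2]=0101010 (head:    ^)
Step 3: in state A at pos -1, read 1 -> (A,1)->write 0,move R,goto D. Now: state=D, head=0, tape[-4..2]=0100010 (head:     ^)
Step 4: in state D at pos 0, read 0 -> (D,0)->write 0,move L,goto H. Now: state=H, head=-1, tape[-4..2]=0100010 (head:    ^)
State H reached at step 4; 4 <= 4 -> yes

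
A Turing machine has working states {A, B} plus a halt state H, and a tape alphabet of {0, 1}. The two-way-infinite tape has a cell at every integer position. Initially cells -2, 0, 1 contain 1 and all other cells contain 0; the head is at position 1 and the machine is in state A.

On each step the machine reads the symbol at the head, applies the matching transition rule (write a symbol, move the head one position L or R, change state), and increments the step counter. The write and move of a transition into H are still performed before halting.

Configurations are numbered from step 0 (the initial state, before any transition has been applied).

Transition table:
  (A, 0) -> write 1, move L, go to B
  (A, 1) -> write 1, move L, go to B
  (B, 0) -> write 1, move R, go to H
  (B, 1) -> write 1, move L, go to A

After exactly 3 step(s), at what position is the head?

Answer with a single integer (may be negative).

Answer: -2

Derivation:
Step 1: in state A at pos 1, read 1 -> (A,1)->write 1,move L,goto B. Now: state=B, head=0, tape[-3..2]=010110 (head:    ^)
Step 2: in state B at pos 0, read 1 -> (B,1)->write 1,move L,goto A. Now: state=A, head=-1, tape[-3..2]=010110 (head:   ^)
Step 3: in state A at pos -1, read 0 -> (A,0)->write 1,move L,goto B. Now: state=B, head=-2, tape[-3..2]=011110 (head:  ^)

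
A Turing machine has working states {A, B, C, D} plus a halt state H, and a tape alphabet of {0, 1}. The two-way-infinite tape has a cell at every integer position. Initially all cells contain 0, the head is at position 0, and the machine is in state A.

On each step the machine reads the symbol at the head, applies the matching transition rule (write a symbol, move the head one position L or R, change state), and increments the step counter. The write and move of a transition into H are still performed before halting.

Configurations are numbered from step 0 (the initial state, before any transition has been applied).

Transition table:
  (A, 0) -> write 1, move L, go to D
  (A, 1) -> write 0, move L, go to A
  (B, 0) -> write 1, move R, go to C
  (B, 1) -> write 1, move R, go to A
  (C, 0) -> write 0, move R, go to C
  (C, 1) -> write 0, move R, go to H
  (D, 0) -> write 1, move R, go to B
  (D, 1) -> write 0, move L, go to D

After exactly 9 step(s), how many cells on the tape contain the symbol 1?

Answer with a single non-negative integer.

Step 1: in state A at pos 0, read 0 -> (A,0)->write 1,move L,goto D. Now: state=D, head=-1, tape[-2..1]=0010 (head:  ^)
Step 2: in state D at pos -1, read 0 -> (D,0)->write 1,move R,goto B. Now: state=B, head=0, tape[-2..1]=0110 (head:   ^)
Step 3: in state B at pos 0, read 1 -> (B,1)->write 1,move R,goto A. Now: state=A, head=1, tape[-2..2]=01100 (head:    ^)
Step 4: in state A at pos 1, read 0 -> (A,0)->write 1,move L,goto D. Now: state=D, head=0, tape[-2..2]=01110 (head:   ^)
Step 5: in state D at pos 0, read 1 -> (D,1)->write 0,move L,goto D. Now: state=D, head=-1, tape[-2..2]=01010 (head:  ^)
Step 6: in state D at pos -1, read 1 -> (D,1)->write 0,move L,goto D. Now: state=D, head=-2, tape[-3..2]=000010 (head:  ^)
Step 7: in state D at pos -2, read 0 -> (D,0)->write 1,move R,goto B. Now: state=B, head=-1, tape[-3..2]=010010 (head:   ^)
Step 8: in state B at pos -1, read 0 -> (B,0)->write 1,move R,goto C. Now: state=C, head=0, tape[-3..2]=011010 (head:    ^)
Step 9: in state C at pos 0, read 0 -> (C,0)->write 0,move R,goto C. Now: state=C, head=1, tape[-3..2]=011010 (head:     ^)
Cells containing 1 after step 9: {-2, -1, 1} -> 3 cell(s)

Answer: 3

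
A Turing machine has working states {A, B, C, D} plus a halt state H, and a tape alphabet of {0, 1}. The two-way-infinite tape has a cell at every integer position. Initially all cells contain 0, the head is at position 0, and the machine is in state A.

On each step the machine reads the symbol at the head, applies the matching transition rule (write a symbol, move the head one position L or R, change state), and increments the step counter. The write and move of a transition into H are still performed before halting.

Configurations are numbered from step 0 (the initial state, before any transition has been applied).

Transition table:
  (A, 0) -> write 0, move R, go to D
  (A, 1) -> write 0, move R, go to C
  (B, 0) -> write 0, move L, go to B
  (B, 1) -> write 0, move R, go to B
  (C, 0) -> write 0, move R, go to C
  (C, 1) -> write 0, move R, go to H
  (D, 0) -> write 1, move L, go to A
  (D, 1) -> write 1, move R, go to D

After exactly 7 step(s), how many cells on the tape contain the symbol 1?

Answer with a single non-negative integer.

Step 1: in state A at pos 0, read 0 -> (A,0)->write 0,move R,goto D. Now: state=D, head=1, tape[-1..2]=0000 (head:   ^)
Step 2: in state D at pos 1, read 0 -> (D,0)->write 1,move L,goto A. Now: state=A, head=0, tape[-1..2]=0010 (head:  ^)
Step 3: in state A at pos 0, read 0 -> (A,0)->write 0,move R,goto D. Now: state=D, head=1, tape[-1..2]=0010 (head:   ^)
Step 4: in state D at pos 1, read 1 -> (D,1)->write 1,move R,goto D. Now: state=D, head=2, tape[-1..3]=00100 (head:    ^)
Step 5: in state D at pos 2, read 0 -> (D,0)->write 1,move L,goto A. Now: state=A, head=1, tape[-1..3]=00110 (head:   ^)
Step 6: in state A at pos 1, read 1 -> (A,1)->write 0,move R,goto C. Now: state=C, head=2, tape[-1..3]=00010 (head:    ^)
Step 7: in state C at pos 2, read 1 -> (C,1)->write 0,move R,goto H. Now: state=H, head=3, tape[-1..4]=000000 (head:     ^)
No cell contains 1 after step 7 -> 0 cell(s)

Answer: 0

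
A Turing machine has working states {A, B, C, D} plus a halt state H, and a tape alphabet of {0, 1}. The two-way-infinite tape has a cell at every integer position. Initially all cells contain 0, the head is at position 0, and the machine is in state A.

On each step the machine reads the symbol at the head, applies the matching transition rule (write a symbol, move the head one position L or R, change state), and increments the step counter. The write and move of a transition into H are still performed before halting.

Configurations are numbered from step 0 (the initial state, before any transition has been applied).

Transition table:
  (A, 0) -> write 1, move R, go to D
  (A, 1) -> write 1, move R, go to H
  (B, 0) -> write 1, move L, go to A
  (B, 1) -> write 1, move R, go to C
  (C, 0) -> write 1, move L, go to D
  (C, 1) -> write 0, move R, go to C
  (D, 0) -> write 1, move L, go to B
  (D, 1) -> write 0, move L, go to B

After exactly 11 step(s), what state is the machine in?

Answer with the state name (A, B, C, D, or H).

Step 1: in state A at pos 0, read 0 -> (A,0)->write 1,move R,goto D. Now: state=D, head=1, tape[-1..2]=0100 (head:   ^)
Step 2: in state D at pos 1, read 0 -> (D,0)->write 1,move L,goto B. Now: state=B, head=0, tape[-1..2]=0110 (head:  ^)
Step 3: in state B at pos 0, read 1 -> (B,1)->write 1,move R,goto C. Now: state=C, head=1, tape[-1..2]=0110 (head:   ^)
Step 4: in state C at pos 1, read 1 -> (C,1)->write 0,move R,goto C. Now: state=C, head=2, tape[-1..3]=01000 (head:    ^)
Step 5: in state C at pos 2, read 0 -> (C,0)->write 1,move L,goto D. Now: state=D, head=1, tape[-1..3]=01010 (head:   ^)
Step 6: in state D at pos 1, read 0 -> (D,0)->write 1,move L,goto B. Now: state=B, head=0, tape[-1..3]=01110 (head:  ^)
Step 7: in state B at pos 0, read 1 -> (B,1)->write 1,move R,goto C. Now: state=C, head=1, tape[-1..3]=01110 (head:   ^)
Step 8: in state C at pos 1, read 1 -> (C,1)->write 0,move R,goto C. Now: state=C, head=2, tape[-1..3]=01010 (head:    ^)
Step 9: in state C at pos 2, read 1 -> (C,1)->write 0,move R,goto C. Now: state=C, head=3, tape[-1..4]=010000 (head:     ^)
Step 10: in state C at pos 3, read 0 -> (C,0)->write 1,move L,goto D. Now: state=D, head=2, tape[-1..4]=010010 (head:    ^)
Step 11: in state D at pos 2, read 0 -> (D,0)->write 1,move L,goto B. Now: state=B, head=1, tape[-1..4]=010110 (head:   ^)

Answer: B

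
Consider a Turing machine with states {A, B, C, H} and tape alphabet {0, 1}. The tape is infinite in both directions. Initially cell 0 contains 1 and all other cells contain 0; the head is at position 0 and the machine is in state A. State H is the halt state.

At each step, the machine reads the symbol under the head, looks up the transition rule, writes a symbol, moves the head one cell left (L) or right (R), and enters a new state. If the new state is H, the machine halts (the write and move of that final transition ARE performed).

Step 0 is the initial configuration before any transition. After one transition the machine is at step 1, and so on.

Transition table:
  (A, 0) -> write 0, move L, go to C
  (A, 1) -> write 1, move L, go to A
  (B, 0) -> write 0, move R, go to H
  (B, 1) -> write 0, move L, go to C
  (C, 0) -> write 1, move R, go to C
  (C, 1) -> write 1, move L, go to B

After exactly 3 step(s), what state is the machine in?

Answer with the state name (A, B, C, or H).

Step 1: in state A at pos 0, read 1 -> (A,1)->write 1,move L,goto A. Now: state=A, head=-1, tape[-2..1]=0010 (head:  ^)
Step 2: in state A at pos -1, read 0 -> (A,0)->write 0,move L,goto C. Now: state=C, head=-2, tape[-3..1]=00010 (head:  ^)
Step 3: in state C at pos -2, read 0 -> (C,0)->write 1,move R,goto C. Now: state=C, head=-1, tape[-3..1]=01010 (head:   ^)

Answer: C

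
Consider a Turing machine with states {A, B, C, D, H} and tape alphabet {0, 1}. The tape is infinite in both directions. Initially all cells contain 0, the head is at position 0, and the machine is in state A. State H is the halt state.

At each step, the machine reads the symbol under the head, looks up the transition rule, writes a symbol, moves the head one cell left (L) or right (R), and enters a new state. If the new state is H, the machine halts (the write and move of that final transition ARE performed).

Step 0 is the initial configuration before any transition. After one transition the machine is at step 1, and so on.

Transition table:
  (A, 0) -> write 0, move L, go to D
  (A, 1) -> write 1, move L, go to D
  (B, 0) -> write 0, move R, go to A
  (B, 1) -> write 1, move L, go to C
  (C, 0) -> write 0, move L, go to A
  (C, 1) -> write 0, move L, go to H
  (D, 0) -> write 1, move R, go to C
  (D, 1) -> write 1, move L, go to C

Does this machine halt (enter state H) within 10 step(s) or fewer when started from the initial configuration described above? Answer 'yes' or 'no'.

Answer: yes

Derivation:
Step 1: in state A at pos 0, read 0 -> (A,0)->write 0,move L,goto D. Now: state=D, head=-1, tape[-2..1]=0000 (head:  ^)
Step 2: in state D at pos -1, read 0 -> (D,0)->write 1,move R,goto C. Now: state=C, head=0, tape[-2..1]=0100 (head:   ^)
Step 3: in state C at pos 0, read 0 -> (C,0)->write 0,move L,goto A. Now: state=A, head=-1, tape[-2..1]=0100 (head:  ^)
Step 4: in state A at pos -1, read 1 -> (A,1)->write 1,move L,goto D. Now: state=D, head=-2, tape[-3..1]=00100 (head:  ^)
Step 5: in state D at pos -2, read 0 -> (D,0)->write 1,move R,goto C. Now: state=C, head=-1, tape[-3..1]=01100 (head:   ^)
Step 6: in state C at pos -1, read 1 -> (C,1)->write 0,move L,goto H. Now: state=H, head=-2, tape[-3..1]=01000 (head:  ^)
State H reached at step 6; 6 <= 10 -> yes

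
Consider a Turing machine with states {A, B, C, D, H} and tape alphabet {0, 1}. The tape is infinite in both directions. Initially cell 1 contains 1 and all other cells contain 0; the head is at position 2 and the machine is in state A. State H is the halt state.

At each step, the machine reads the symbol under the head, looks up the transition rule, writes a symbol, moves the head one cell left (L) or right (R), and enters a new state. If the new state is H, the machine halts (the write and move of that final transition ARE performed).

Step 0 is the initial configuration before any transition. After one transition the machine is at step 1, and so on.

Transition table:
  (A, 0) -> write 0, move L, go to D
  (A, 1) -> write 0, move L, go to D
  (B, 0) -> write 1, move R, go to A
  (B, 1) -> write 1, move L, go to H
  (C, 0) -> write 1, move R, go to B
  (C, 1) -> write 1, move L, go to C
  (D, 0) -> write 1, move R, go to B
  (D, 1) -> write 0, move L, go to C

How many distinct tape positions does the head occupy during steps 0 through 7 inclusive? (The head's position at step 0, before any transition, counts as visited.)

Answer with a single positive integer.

Answer: 4

Derivation:
Step 1: in state A at pos 2, read 0 -> (A,0)->write 0,move L,goto D. Now: state=D, head=1, tape[0..3]=0100 (head:  ^)
Step 2: in state D at pos 1, read 1 -> (D,1)->write 0,move L,goto C. Now: state=C, head=0, tape[-1..3]=00000 (head:  ^)
Step 3: in state C at pos 0, read 0 -> (C,0)->write 1,move R,goto B. Now: state=B, head=1, tape[-1..3]=01000 (head:   ^)
Step 4: in state B at pos 1, read 0 -> (B,0)->write 1,move R,goto A. Now: state=A, head=2, tape[-1..3]=01100 (head:    ^)
Step 5: in state A at pos 2, read 0 -> (A,0)->write 0,move L,goto D. Now: state=D, head=1, tape[-1..3]=01100 (head:   ^)
Step 6: in state D at pos 1, read 1 -> (D,1)->write 0,move L,goto C. Now: state=C, head=0, tape[-1..3]=01000 (head:  ^)
Step 7: in state C at pos 0, read 1 -> (C,1)->write 1,move L,goto C. Now: state=C, head=-1, tape[-2..3]=001000 (head:  ^)
Head positions at steps 0..7: starting at 2, distinct positions visited = {-1, 0, 1, 2} -> 4 position(s)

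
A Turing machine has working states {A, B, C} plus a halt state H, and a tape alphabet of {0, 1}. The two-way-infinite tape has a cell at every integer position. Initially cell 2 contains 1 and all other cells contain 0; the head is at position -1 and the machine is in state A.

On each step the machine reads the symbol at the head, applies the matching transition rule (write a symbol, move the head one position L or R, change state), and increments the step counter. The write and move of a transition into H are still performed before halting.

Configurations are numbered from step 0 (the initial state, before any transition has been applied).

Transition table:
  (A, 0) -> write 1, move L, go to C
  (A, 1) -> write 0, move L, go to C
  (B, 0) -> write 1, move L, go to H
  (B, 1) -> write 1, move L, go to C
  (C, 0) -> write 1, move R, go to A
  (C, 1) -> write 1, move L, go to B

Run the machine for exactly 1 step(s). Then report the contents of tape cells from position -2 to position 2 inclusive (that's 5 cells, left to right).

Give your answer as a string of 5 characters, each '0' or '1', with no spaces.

Answer: 01001

Derivation:
Step 1: in state A at pos -1, read 0 -> (A,0)->write 1,move L,goto C. Now: state=C, head=-2, tape[-3..3]=0010010 (head:  ^)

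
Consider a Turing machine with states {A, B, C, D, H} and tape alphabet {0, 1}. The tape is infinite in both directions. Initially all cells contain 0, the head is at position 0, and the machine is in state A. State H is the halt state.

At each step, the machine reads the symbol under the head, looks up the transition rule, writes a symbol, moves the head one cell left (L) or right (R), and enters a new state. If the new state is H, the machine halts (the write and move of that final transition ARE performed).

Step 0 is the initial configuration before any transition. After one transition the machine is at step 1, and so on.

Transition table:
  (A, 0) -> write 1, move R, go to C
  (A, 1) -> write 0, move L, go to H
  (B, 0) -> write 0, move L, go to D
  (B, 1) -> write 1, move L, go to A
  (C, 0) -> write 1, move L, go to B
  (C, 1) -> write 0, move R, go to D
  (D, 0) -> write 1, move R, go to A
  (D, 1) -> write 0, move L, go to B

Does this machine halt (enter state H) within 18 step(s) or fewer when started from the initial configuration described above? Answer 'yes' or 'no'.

Answer: yes

Derivation:
Step 1: in state A at pos 0, read 0 -> (A,0)->write 1,move R,goto C. Now: state=C, head=1, tape[-1..2]=0100 (head:   ^)
Step 2: in state C at pos 1, read 0 -> (C,0)->write 1,move L,goto B. Now: state=B, head=0, tape[-1..2]=0110 (head:  ^)
Step 3: in state B at pos 0, read 1 -> (B,1)->write 1,move L,goto A. Now: state=A, head=-1, tape[-2..2]=00110 (head:  ^)
Step 4: in state A at pos -1, read 0 -> (A,0)->write 1,move R,goto C. Now: state=C, head=0, tape[-2..2]=01110 (head:   ^)
Step 5: in state C at pos 0, read 1 -> (C,1)->write 0,move R,goto D. Now: state=D, head=1, tape[-2..2]=01010 (head:    ^)
Step 6: in state D at pos 1, read 1 -> (D,1)->write 0,move L,goto B. Now: state=B, head=0, tape[-2..2]=01000 (head:   ^)
Step 7: in state B at pos 0, read 0 -> (B,0)->write 0,move L,goto D. Now: state=D, head=-1, tape[-2..2]=01000 (head:  ^)
Step 8: in state D at pos -1, read 1 -> (D,1)->write 0,move L,goto B. Now: state=B, head=-2, tape[-3..2]=000000 (head:  ^)
Step 9: in state B at pos -2, read 0 -> (B,0)->write 0,move L,goto D. Now: state=D, head=-3, tape[-4..2]=0000000 (head:  ^)
Step 10: in state D at pos -3, read 0 -> (D,0)->write 1,move R,goto A. Now: state=A, head=-2, tape[-4..2]=0100000 (head:   ^)
Step 11: in state A at pos -2, read 0 -> (A,0)->write 1,move R,goto C. Now: state=C, head=-1, tape[-4..2]=0110000 (head:    ^)
Step 12: in state C at pos -1, read 0 -> (C,0)->write 1,move L,goto B. Now: state=B, head=-2, tape[-4..2]=0111000 (head:   ^)
Step 13: in state B at pos -2, read 1 -> (B,1)->write 1,move L,goto A. Now: state=A, head=-3, tape[-4..2]=0111000 (head:  ^)
Step 14: in state A at pos -3, read 1 -> (A,1)->write 0,move L,goto H. Now: state=H, head=-4, tape[-5..2]=00011000 (head:  ^)
State H reached at step 14; 14 <= 18 -> yes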